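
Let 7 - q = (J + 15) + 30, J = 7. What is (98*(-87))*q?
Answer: 383670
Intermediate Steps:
q = -45 (q = 7 - ((7 + 15) + 30) = 7 - (22 + 30) = 7 - 1*52 = 7 - 52 = -45)
(98*(-87))*q = (98*(-87))*(-45) = -8526*(-45) = 383670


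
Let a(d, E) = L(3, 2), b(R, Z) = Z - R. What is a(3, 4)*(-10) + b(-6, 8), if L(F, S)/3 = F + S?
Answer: -136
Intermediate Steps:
L(F, S) = 3*F + 3*S (L(F, S) = 3*(F + S) = 3*F + 3*S)
a(d, E) = 15 (a(d, E) = 3*3 + 3*2 = 9 + 6 = 15)
a(3, 4)*(-10) + b(-6, 8) = 15*(-10) + (8 - 1*(-6)) = -150 + (8 + 6) = -150 + 14 = -136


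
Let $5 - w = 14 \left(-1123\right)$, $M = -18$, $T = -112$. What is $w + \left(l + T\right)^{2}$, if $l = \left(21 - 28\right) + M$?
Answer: $34496$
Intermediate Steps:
$l = -25$ ($l = \left(21 - 28\right) - 18 = -7 - 18 = -25$)
$w = 15727$ ($w = 5 - 14 \left(-1123\right) = 5 - -15722 = 5 + 15722 = 15727$)
$w + \left(l + T\right)^{2} = 15727 + \left(-25 - 112\right)^{2} = 15727 + \left(-137\right)^{2} = 15727 + 18769 = 34496$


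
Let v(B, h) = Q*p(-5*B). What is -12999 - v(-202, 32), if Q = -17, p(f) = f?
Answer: 4171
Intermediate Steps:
v(B, h) = 85*B (v(B, h) = -(-85)*B = 85*B)
-12999 - v(-202, 32) = -12999 - 85*(-202) = -12999 - 1*(-17170) = -12999 + 17170 = 4171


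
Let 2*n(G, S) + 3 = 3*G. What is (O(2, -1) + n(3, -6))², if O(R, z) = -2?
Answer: 1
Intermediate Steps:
n(G, S) = -3/2 + 3*G/2 (n(G, S) = -3/2 + (3*G)/2 = -3/2 + 3*G/2)
(O(2, -1) + n(3, -6))² = (-2 + (-3/2 + (3/2)*3))² = (-2 + (-3/2 + 9/2))² = (-2 + 3)² = 1² = 1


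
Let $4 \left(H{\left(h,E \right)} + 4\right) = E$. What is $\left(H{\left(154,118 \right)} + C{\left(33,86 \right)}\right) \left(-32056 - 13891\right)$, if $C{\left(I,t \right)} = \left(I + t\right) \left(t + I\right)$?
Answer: $- \frac{1303654231}{2} \approx -6.5183 \cdot 10^{8}$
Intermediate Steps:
$H{\left(h,E \right)} = -4 + \frac{E}{4}$
$C{\left(I,t \right)} = \left(I + t\right)^{2}$ ($C{\left(I,t \right)} = \left(I + t\right) \left(I + t\right) = \left(I + t\right)^{2}$)
$\left(H{\left(154,118 \right)} + C{\left(33,86 \right)}\right) \left(-32056 - 13891\right) = \left(\left(-4 + \frac{1}{4} \cdot 118\right) + \left(33 + 86\right)^{2}\right) \left(-32056 - 13891\right) = \left(\left(-4 + \frac{59}{2}\right) + 119^{2}\right) \left(-45947\right) = \left(\frac{51}{2} + 14161\right) \left(-45947\right) = \frac{28373}{2} \left(-45947\right) = - \frac{1303654231}{2}$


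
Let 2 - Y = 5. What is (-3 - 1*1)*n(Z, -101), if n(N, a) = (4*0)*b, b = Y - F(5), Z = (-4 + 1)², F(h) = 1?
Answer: 0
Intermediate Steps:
Y = -3 (Y = 2 - 1*5 = 2 - 5 = -3)
Z = 9 (Z = (-3)² = 9)
b = -4 (b = -3 - 1*1 = -3 - 1 = -4)
n(N, a) = 0 (n(N, a) = (4*0)*(-4) = 0*(-4) = 0)
(-3 - 1*1)*n(Z, -101) = (-3 - 1*1)*0 = (-3 - 1)*0 = -4*0 = 0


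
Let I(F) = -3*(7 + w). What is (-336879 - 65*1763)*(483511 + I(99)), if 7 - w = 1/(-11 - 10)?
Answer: -1527915331668/7 ≈ -2.1827e+11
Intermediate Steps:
w = 148/21 (w = 7 - 1/(-11 - 10) = 7 - 1/(-21) = 7 - 1*(-1/21) = 7 + 1/21 = 148/21 ≈ 7.0476)
I(F) = -295/7 (I(F) = -3*(7 + 148/21) = -3*295/21 = -295/7)
(-336879 - 65*1763)*(483511 + I(99)) = (-336879 - 65*1763)*(483511 - 295/7) = (-336879 - 114595)*(3384282/7) = -451474*3384282/7 = -1527915331668/7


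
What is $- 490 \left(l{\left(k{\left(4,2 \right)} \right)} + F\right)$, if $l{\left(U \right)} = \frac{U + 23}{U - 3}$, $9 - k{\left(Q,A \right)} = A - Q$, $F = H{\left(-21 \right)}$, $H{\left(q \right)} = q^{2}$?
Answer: $- \frac{436345}{2} \approx -2.1817 \cdot 10^{5}$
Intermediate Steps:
$F = 441$ ($F = \left(-21\right)^{2} = 441$)
$k{\left(Q,A \right)} = 9 + Q - A$ ($k{\left(Q,A \right)} = 9 - \left(A - Q\right) = 9 + Q - A$)
$l{\left(U \right)} = \frac{23 + U}{-3 + U}$
$- 490 \left(l{\left(k{\left(4,2 \right)} \right)} + F\right) = - 490 \left(\frac{23 + \left(9 + 4 - 2\right)}{-3 + \left(9 + 4 - 2\right)} + 441\right) = - 490 \left(\frac{23 + 11}{-3 + 11} + 441\right) = - 490 \left(\frac{1}{8} \cdot 34 + 441\right) = - 490 \left(\frac{17}{4} + 441\right) = \left(-490\right) \frac{1781}{4} = - \frac{436345}{2}$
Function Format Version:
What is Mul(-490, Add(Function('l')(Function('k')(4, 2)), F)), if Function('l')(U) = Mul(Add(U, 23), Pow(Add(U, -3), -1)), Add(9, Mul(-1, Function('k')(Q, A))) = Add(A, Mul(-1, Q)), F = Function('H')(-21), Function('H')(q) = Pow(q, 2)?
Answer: Rational(-436345, 2) ≈ -2.1817e+5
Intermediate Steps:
F = 441 (F = Pow(-21, 2) = 441)
Function('k')(Q, A) = Add(9, Q, Mul(-1, A)) (Function('k')(Q, A) = Add(9, Mul(-1, Add(A, Mul(-1, Q)))) = Add(9, Add(Q, Mul(-1, A))) = Add(9, Q, Mul(-1, A)))
Function('l')(U) = Mul(Pow(Add(-3, U), -1), Add(23, U)) (Function('l')(U) = Mul(Add(23, U), Pow(Add(-3, U), -1)) = Mul(Pow(Add(-3, U), -1), Add(23, U)))
Mul(-490, Add(Function('l')(Function('k')(4, 2)), F)) = Mul(-490, Add(Mul(Pow(Add(-3, Add(9, 4, Mul(-1, 2))), -1), Add(23, Add(9, 4, Mul(-1, 2)))), 441)) = Mul(-490, Add(Mul(Pow(Add(-3, Add(9, 4, -2)), -1), Add(23, Add(9, 4, -2))), 441)) = Mul(-490, Add(Mul(Pow(Add(-3, 11), -1), Add(23, 11)), 441)) = Mul(-490, Add(Mul(Pow(8, -1), 34), 441)) = Mul(-490, Add(Mul(Rational(1, 8), 34), 441)) = Mul(-490, Add(Rational(17, 4), 441)) = Mul(-490, Rational(1781, 4)) = Rational(-436345, 2)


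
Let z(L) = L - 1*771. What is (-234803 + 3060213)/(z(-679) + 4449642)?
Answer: 201815/317728 ≈ 0.63518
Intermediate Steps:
z(L) = -771 + L (z(L) = L - 771 = -771 + L)
(-234803 + 3060213)/(z(-679) + 4449642) = (-234803 + 3060213)/((-771 - 679) + 4449642) = 2825410/(-1450 + 4449642) = 2825410/4448192 = 2825410*(1/4448192) = 201815/317728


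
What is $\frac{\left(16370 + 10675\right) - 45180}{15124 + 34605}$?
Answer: $- \frac{18135}{49729} \approx -0.36468$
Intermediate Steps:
$\frac{\left(16370 + 10675\right) - 45180}{15124 + 34605} = \frac{27045 - 45180}{49729} = \left(-18135\right) \frac{1}{49729} = - \frac{18135}{49729}$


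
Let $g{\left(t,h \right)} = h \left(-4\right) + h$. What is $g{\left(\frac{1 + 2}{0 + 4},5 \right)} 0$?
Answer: $0$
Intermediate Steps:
$g{\left(t,h \right)} = - 3 h$ ($g{\left(t,h \right)} = - 4 h + h = - 3 h$)
$g{\left(\frac{1 + 2}{0 + 4},5 \right)} 0 = \left(-3\right) 5 \cdot 0 = \left(-15\right) 0 = 0$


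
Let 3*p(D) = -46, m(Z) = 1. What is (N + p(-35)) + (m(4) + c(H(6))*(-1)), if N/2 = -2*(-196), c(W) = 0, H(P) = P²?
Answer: 2309/3 ≈ 769.67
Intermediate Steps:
p(D) = -46/3 (p(D) = (⅓)*(-46) = -46/3)
N = 784 (N = 2*(-2*(-196)) = 2*392 = 784)
(N + p(-35)) + (m(4) + c(H(6))*(-1)) = (784 - 46/3) + (1 + 0*(-1)) = 2306/3 + (1 + 0) = 2306/3 + 1 = 2309/3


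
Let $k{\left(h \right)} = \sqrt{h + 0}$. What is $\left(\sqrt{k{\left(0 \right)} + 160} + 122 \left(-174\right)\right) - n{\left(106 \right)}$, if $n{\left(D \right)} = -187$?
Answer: $-21041 + 4 \sqrt{10} \approx -21028.0$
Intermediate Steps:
$k{\left(h \right)} = \sqrt{h}$
$\left(\sqrt{k{\left(0 \right)} + 160} + 122 \left(-174\right)\right) - n{\left(106 \right)} = \left(\sqrt{\sqrt{0} + 160} + 122 \left(-174\right)\right) - -187 = \left(\sqrt{0 + 160} - 21228\right) + 187 = \left(\sqrt{160} - 21228\right) + 187 = \left(4 \sqrt{10} - 21228\right) + 187 = \left(-21228 + 4 \sqrt{10}\right) + 187 = -21041 + 4 \sqrt{10}$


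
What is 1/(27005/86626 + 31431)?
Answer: 86626/2722768811 ≈ 3.1815e-5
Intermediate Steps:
1/(27005/86626 + 31431) = 1/(2722768811/86626) = 86626/2722768811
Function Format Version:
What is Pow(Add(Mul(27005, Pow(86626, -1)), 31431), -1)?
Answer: Rational(86626, 2722768811) ≈ 3.1815e-5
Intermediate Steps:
Pow(Add(Mul(27005, Pow(86626, -1)), 31431), -1) = Pow(Add(Mul(27005, Rational(1, 86626)), 31431), -1) = Pow(Add(Rational(27005, 86626), 31431), -1) = Pow(Rational(2722768811, 86626), -1) = Rational(86626, 2722768811)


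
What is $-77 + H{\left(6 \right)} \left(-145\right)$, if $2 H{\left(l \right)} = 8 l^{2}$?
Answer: $-20957$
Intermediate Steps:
$H{\left(l \right)} = 4 l^{2}$ ($H{\left(l \right)} = \frac{8 l^{2}}{2} = 4 l^{2}$)
$-77 + H{\left(6 \right)} \left(-145\right) = -77 + 4 \cdot 6^{2} \left(-145\right) = -77 + 4 \cdot 36 \left(-145\right) = -77 + 144 \left(-145\right) = -77 - 20880 = -20957$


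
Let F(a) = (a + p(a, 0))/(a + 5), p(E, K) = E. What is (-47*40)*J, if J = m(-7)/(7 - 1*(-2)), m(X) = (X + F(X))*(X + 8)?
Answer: 0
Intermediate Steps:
F(a) = 2*a/(5 + a) (F(a) = (a + a)/(a + 5) = (2*a)/(5 + a) = 2*a/(5 + a))
m(X) = (8 + X)*(X + 2*X/(5 + X)) (m(X) = (X + 2*X/(5 + X))*(X + 8) = (X + 2*X/(5 + X))*(8 + X) = (8 + X)*(X + 2*X/(5 + X)))
J = 0 (J = (-7*(56 + (-7)² + 15*(-7))/(5 - 7))/(7 - 1*(-2)) = (-7*(56 + 49 - 105)/(-2))/(7 + 2) = -7*(-½)*0/9 = 0*(⅑) = 0)
(-47*40)*J = -47*40*0 = -1880*0 = 0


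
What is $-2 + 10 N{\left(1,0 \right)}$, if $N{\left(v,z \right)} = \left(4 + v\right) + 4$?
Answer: $88$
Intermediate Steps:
$N{\left(v,z \right)} = 8 + v$
$-2 + 10 N{\left(1,0 \right)} = -2 + 10 \left(8 + 1\right) = -2 + 10 \cdot 9 = -2 + 90 = 88$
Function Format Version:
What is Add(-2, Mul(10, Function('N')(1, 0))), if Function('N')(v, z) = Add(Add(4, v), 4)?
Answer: 88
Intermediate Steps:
Function('N')(v, z) = Add(8, v)
Add(-2, Mul(10, Function('N')(1, 0))) = Add(-2, Mul(10, Add(8, 1))) = Add(-2, Mul(10, 9)) = Add(-2, 90) = 88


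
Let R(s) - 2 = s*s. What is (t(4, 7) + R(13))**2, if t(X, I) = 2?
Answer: 29929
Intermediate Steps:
R(s) = 2 + s**2 (R(s) = 2 + s*s = 2 + s**2)
(t(4, 7) + R(13))**2 = (2 + (2 + 13**2))**2 = (2 + (2 + 169))**2 = (2 + 171)**2 = 173**2 = 29929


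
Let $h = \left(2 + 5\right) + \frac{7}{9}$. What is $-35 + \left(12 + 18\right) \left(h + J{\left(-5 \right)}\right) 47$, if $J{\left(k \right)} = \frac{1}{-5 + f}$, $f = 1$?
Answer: $\frac{63475}{6} \approx 10579.0$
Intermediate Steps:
$h = \frac{70}{9}$ ($h = 7 + 7 \cdot \frac{1}{9} = 7 + \frac{7}{9} = \frac{70}{9} \approx 7.7778$)
$J{\left(k \right)} = - \frac{1}{4}$ ($J{\left(k \right)} = \frac{1}{-5 + 1} = \frac{1}{-4} = - \frac{1}{4}$)
$-35 + \left(12 + 18\right) \left(h + J{\left(-5 \right)}\right) 47 = -35 + \left(12 + 18\right) \left(\frac{70}{9} - \frac{1}{4}\right) 47 = -35 + 30 \cdot \frac{271}{36} \cdot 47 = -35 + \frac{1355}{6} \cdot 47 = -35 + \frac{63685}{6} = \frac{63475}{6}$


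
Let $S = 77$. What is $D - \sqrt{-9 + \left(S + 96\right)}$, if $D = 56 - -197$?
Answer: $253 - 2 \sqrt{41} \approx 240.19$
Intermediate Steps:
$D = 253$ ($D = 56 + 197 = 253$)
$D - \sqrt{-9 + \left(S + 96\right)} = 253 - \sqrt{-9 + \left(77 + 96\right)} = 253 - \sqrt{-9 + 173} = 253 - \sqrt{164} = 253 - 2 \sqrt{41}$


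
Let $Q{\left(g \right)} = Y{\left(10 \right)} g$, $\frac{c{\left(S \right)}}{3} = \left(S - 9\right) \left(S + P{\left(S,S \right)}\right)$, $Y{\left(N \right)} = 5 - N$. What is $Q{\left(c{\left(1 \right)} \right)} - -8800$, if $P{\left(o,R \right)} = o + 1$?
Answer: $9160$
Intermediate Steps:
$P{\left(o,R \right)} = 1 + o$
$c{\left(S \right)} = 3 \left(1 + 2 S\right) \left(-9 + S\right)$ ($c{\left(S \right)} = 3 \left(S - 9\right) \left(S + \left(1 + S\right)\right) = 3 \left(-9 + S\right) \left(1 + 2 S\right) = 3 \left(1 + 2 S\right) \left(-9 + S\right)$)
$Q{\left(g \right)} = - 5 g$ ($Q{\left(g \right)} = \left(5 - 10\right) g = - 5 g$)
$Q{\left(c{\left(1 \right)} \right)} - -8800 = - 5 \left(-27 - 51 + 6 \cdot 1^{2}\right) - -8800 = - 5 \left(-27 - 51 + 6 \cdot 1\right) + 8800 = - 5 \left(-27 - 51 + 6\right) + 8800 = \left(-5\right) \left(-72\right) + 8800 = 360 + 8800 = 9160$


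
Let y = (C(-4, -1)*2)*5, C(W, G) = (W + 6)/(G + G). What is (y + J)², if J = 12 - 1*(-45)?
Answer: 2209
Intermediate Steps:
C(W, G) = (6 + W)/(2*G) (C(W, G) = (6 + W)/((2*G)) = (6 + W)*(1/(2*G)) = (6 + W)/(2*G))
J = 57 (J = 12 + 45 = 57)
y = -10 (y = (((½)*(6 - 4)/(-1))*2)*5 = (((½)*(-1)*2)*2)*5 = -1*2*5 = -2*5 = -10)
(y + J)² = (-10 + 57)² = 47² = 2209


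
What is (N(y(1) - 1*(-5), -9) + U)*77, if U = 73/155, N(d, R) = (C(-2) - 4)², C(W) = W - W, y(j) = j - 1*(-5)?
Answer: 196581/155 ≈ 1268.3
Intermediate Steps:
y(j) = 5 + j (y(j) = j + 5 = 5 + j)
C(W) = 0
N(d, R) = 16 (N(d, R) = (0 - 4)² = (-4)² = 16)
U = 73/155 (U = 73*(1/155) = 73/155 ≈ 0.47097)
(N(y(1) - 1*(-5), -9) + U)*77 = (16 + 73/155)*77 = (2553/155)*77 = 196581/155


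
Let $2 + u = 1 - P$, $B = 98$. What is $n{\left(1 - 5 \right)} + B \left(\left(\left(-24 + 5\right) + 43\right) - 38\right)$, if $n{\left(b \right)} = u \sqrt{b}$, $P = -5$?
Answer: $-1372 + 8 i \approx -1372.0 + 8.0 i$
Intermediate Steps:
$u = 4$ ($u = -2 + \left(1 - -5\right) = -2 + \left(1 + 5\right) = -2 + 6 = 4$)
$n{\left(b \right)} = 4 \sqrt{b}$
$n{\left(1 - 5 \right)} + B \left(\left(\left(-24 + 5\right) + 43\right) - 38\right) = 4 \sqrt{1 - 5} + 98 \left(\left(\left(-24 + 5\right) + 43\right) - 38\right) = 4 \sqrt{-4} + 98 \left(\left(-19 + 43\right) - 38\right) = 4 \cdot 2 i + 98 \left(24 - 38\right) = 8 i + 98 \left(-14\right) = 8 i - 1372 = -1372 + 8 i$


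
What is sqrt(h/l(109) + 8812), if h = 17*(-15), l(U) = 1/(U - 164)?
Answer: sqrt(22837) ≈ 151.12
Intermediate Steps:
l(U) = 1/(-164 + U)
h = -255
sqrt(h/l(109) + 8812) = sqrt(-255/(1/(-164 + 109)) + 8812) = sqrt(-255/(1/(-55)) + 8812) = sqrt(-255/(-1/55) + 8812) = sqrt(-255*(-55) + 8812) = sqrt(14025 + 8812) = sqrt(22837)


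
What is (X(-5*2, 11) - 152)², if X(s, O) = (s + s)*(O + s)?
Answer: 29584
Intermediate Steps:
X(s, O) = 2*s*(O + s) (X(s, O) = (2*s)*(O + s) = 2*s*(O + s))
(X(-5*2, 11) - 152)² = (2*(-5*2)*(11 - 5*2) - 152)² = (2*(-10)*(11 - 10) - 152)² = (2*(-10)*1 - 152)² = (-20 - 152)² = (-172)² = 29584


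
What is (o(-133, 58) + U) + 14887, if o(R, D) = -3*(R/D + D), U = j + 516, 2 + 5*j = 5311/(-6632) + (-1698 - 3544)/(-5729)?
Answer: 83935970198721/5509235560 ≈ 15236.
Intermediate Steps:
j = -71651231/189973640 (j = -2/5 + (5311/(-6632) + (-1698 - 3544)/(-5729))/5 = -2/5 + (5311*(-1/6632) - 5242*(-1/5729))/5 = -2/5 + (-5311/6632 + 5242/5729)/5 = -2/5 + (1/5)*(4338225/37994728) = -2/5 + 867645/37994728 = -71651231/189973640 ≈ -0.37716)
U = 97954747009/189973640 (U = -71651231/189973640 + 516 = 97954747009/189973640 ≈ 515.62)
o(R, D) = -3*D - 3*R/D (o(R, D) = -3*(D + R/D) = -3*D - 3*R/D)
(o(-133, 58) + U) + 14887 = ((-3*58 - 3*(-133)/58) + 97954747009/189973640) + 14887 = ((-174 - 3*(-133)*1/58) + 97954747009/189973640) + 14887 = ((-174 + 399/58) + 97954747009/189973640) + 14887 = (-9693/58 + 97954747009/189973640) + 14887 = 1919980417001/5509235560 + 14887 = 83935970198721/5509235560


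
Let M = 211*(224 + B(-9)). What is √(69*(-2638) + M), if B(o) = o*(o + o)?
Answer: 4*I*√6286 ≈ 317.14*I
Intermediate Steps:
B(o) = 2*o² (B(o) = o*(2*o) = 2*o²)
M = 81446 (M = 211*(224 + 2*(-9)²) = 211*(224 + 2*81) = 211*(224 + 162) = 211*386 = 81446)
√(69*(-2638) + M) = √(69*(-2638) + 81446) = √(-182022 + 81446) = √(-100576) = 4*I*√6286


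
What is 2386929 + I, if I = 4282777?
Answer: 6669706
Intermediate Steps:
2386929 + I = 2386929 + 4282777 = 6669706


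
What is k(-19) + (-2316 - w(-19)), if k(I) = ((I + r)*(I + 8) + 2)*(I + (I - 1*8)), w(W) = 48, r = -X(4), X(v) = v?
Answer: -14094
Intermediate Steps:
r = -4 (r = -1*4 = -4)
k(I) = (-8 + 2*I)*(2 + (-4 + I)*(8 + I)) (k(I) = ((I - 4)*(I + 8) + 2)*(I + (I - 1*8)) = ((-4 + I)*(8 + I) + 2)*(I + (I - 8)) = (2 + (-4 + I)*(8 + I))*(I + (-8 + I)) = (2 + (-4 + I)*(8 + I))*(-8 + 2*I) = (-8 + 2*I)*(2 + (-4 + I)*(8 + I)))
k(-19) + (-2316 - w(-19)) = (240 - 92*(-19) + 2*(-19)³) + (-2316 - 1*48) = (240 + 1748 + 2*(-6859)) + (-2316 - 48) = (240 + 1748 - 13718) - 2364 = -11730 - 2364 = -14094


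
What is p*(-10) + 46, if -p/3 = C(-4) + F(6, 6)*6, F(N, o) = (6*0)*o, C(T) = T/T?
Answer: 76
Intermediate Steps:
C(T) = 1
F(N, o) = 0 (F(N, o) = 0*o = 0)
p = -3 (p = -3*(1 + 0*6) = -3*(1 + 0) = -3*1 = -3)
p*(-10) + 46 = -3*(-10) + 46 = 30 + 46 = 76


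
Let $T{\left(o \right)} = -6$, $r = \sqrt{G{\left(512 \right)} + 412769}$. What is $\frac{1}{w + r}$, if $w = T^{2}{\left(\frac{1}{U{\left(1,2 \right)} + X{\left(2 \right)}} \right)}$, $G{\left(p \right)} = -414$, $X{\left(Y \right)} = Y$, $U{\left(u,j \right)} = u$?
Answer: $- \frac{36}{411059} + \frac{\sqrt{412355}}{411059} \approx 0.0014746$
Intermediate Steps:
$r = \sqrt{412355}$ ($r = \sqrt{-414 + 412769} = \sqrt{412355} \approx 642.15$)
$w = 36$ ($w = \left(-6\right)^{2} = 36$)
$\frac{1}{w + r} = \frac{1}{36 + \sqrt{412355}}$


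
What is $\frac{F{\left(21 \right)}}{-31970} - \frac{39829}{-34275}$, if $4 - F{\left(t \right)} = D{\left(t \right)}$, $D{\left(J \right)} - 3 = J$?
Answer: $\frac{127401863}{109577175} \approx 1.1627$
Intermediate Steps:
$D{\left(J \right)} = 3 + J$
$F{\left(t \right)} = 1 - t$ ($F{\left(t \right)} = 4 - \left(3 + t\right) = 1 - t$)
$\frac{F{\left(21 \right)}}{-31970} - \frac{39829}{-34275} = \frac{1 - 21}{-31970} - \frac{39829}{-34275} = \left(1 - 21\right) \left(- \frac{1}{31970}\right) - - \frac{39829}{34275} = \left(-20\right) \left(- \frac{1}{31970}\right) + \frac{39829}{34275} = \frac{2}{3197} + \frac{39829}{34275} = \frac{127401863}{109577175}$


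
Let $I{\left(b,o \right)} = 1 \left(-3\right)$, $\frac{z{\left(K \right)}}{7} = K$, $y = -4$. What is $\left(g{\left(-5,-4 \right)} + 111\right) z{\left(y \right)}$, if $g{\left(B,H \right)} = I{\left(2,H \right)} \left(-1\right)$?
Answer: $-3192$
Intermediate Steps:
$z{\left(K \right)} = 7 K$
$I{\left(b,o \right)} = -3$
$g{\left(B,H \right)} = 3$ ($g{\left(B,H \right)} = \left(-3\right) \left(-1\right) = 3$)
$\left(g{\left(-5,-4 \right)} + 111\right) z{\left(y \right)} = \left(3 + 111\right) 7 \left(-4\right) = 114 \left(-28\right) = -3192$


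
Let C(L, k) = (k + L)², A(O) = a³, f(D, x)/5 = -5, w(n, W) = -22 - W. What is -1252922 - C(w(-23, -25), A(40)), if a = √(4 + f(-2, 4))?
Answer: -1243670 + 126*I*√21 ≈ -1.2437e+6 + 577.4*I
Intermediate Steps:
f(D, x) = -25 (f(D, x) = 5*(-5) = -25)
a = I*√21 (a = √(4 - 25) = √(-21) = I*√21 ≈ 4.5826*I)
A(O) = -21*I*√21 (A(O) = (I*√21)³ = -21*I*√21)
C(L, k) = (L + k)²
-1252922 - C(w(-23, -25), A(40)) = -1252922 - ((-22 - 1*(-25)) - 21*I*√21)² = -1252922 - ((-22 + 25) - 21*I*√21)² = -1252922 - (3 - 21*I*√21)²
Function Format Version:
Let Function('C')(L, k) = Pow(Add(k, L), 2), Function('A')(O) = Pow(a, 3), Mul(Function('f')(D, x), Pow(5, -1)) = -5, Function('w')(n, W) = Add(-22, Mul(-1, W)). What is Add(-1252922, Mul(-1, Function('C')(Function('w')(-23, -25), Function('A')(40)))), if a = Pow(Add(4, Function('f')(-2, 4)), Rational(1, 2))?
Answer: Add(-1243670, Mul(126, I, Pow(21, Rational(1, 2)))) ≈ Add(-1.2437e+6, Mul(577.40, I))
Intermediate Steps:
Function('f')(D, x) = -25 (Function('f')(D, x) = Mul(5, -5) = -25)
a = Mul(I, Pow(21, Rational(1, 2))) (a = Pow(Add(4, -25), Rational(1, 2)) = Pow(-21, Rational(1, 2)) = Mul(I, Pow(21, Rational(1, 2))) ≈ Mul(4.5826, I))
Function('A')(O) = Mul(-21, I, Pow(21, Rational(1, 2))) (Function('A')(O) = Pow(Mul(I, Pow(21, Rational(1, 2))), 3) = Mul(-21, I, Pow(21, Rational(1, 2))))
Function('C')(L, k) = Pow(Add(L, k), 2)
Add(-1252922, Mul(-1, Function('C')(Function('w')(-23, -25), Function('A')(40)))) = Add(-1252922, Mul(-1, Pow(Add(Add(-22, Mul(-1, -25)), Mul(-21, I, Pow(21, Rational(1, 2)))), 2))) = Add(-1252922, Mul(-1, Pow(Add(Add(-22, 25), Mul(-21, I, Pow(21, Rational(1, 2)))), 2))) = Add(-1252922, Mul(-1, Pow(Add(3, Mul(-21, I, Pow(21, Rational(1, 2)))), 2)))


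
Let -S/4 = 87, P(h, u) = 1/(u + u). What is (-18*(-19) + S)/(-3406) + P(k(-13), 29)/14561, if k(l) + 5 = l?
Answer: 2535317/1438248214 ≈ 0.0017628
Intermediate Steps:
k(l) = -5 + l
P(h, u) = 1/(2*u)
S = -348 (S = -4*87 = -348)
(-18*(-19) + S)/(-3406) + P(k(-13), 29)/14561 = (-18*(-19) - 348)/(-3406) + ((½)/29)/14561 = (342 - 348)*(-1/3406) + ((½)*(1/29))*(1/14561) = -6*(-1/3406) + (1/58)*(1/14561) = 3/1703 + 1/844538 = 2535317/1438248214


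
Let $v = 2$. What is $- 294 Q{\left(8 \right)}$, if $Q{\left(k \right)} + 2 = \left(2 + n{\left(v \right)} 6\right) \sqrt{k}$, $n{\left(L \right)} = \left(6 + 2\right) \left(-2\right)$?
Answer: $588 + 55272 \sqrt{2} \approx 78754.0$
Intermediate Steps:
$n{\left(L \right)} = -16$ ($n{\left(L \right)} = 8 \left(-2\right) = -16$)
$Q{\left(k \right)} = -2 - 94 \sqrt{k}$ ($Q{\left(k \right)} = -2 + \left(2 - 96\right) \sqrt{k} = -2 - 94 \sqrt{k}$)
$- 294 Q{\left(8 \right)} = - 294 \left(-2 - 94 \sqrt{8}\right) = - 294 \left(-2 - 94 \cdot 2 \sqrt{2}\right) = - 294 \left(-2 - 188 \sqrt{2}\right) = 588 + 55272 \sqrt{2}$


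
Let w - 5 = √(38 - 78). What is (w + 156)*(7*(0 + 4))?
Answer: 4508 + 56*I*√10 ≈ 4508.0 + 177.09*I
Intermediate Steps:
w = 5 + 2*I*√10 (w = 5 + √(38 - 78) = 5 + √(-40) = 5 + 2*I*√10 ≈ 5.0 + 6.3246*I)
(w + 156)*(7*(0 + 4)) = ((5 + 2*I*√10) + 156)*(7*(0 + 4)) = (161 + 2*I*√10)*(7*4) = (161 + 2*I*√10)*28 = 4508 + 56*I*√10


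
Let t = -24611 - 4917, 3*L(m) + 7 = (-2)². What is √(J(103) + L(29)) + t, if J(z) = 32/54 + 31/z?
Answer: -29528 + 2*I*√22866/927 ≈ -29528.0 + 0.32625*I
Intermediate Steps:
J(z) = 16/27 + 31/z (J(z) = 32*(1/54) + 31/z = 16/27 + 31/z)
L(m) = -1 (L(m) = -7/3 + (⅓)*(-2)² = -7/3 + (⅓)*4 = -7/3 + 4/3 = -1)
t = -29528
√(J(103) + L(29)) + t = √((16/27 + 31/103) - 1) - 29528 = √(2485/2781 - 1) - 29528 = √(-296/2781) - 29528 = 2*I*√22866/927 - 29528 = -29528 + 2*I*√22866/927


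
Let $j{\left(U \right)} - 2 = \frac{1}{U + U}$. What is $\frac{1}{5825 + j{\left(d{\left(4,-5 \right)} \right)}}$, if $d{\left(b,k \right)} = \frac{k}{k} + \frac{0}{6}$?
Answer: $\frac{2}{11655} \approx 0.0001716$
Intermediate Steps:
$d{\left(b,k \right)} = 1$ ($d{\left(b,k \right)} = 1 + 0 \cdot \frac{1}{6} = 1 + 0 = 1$)
$j{\left(U \right)} = 2 + \frac{1}{2 U}$ ($j{\left(U \right)} = 2 + \frac{1}{U + U} = 2 + \frac{1}{2 U}$)
$\frac{1}{5825 + j{\left(d{\left(4,-5 \right)} \right)}} = \frac{1}{5825 + \left(2 + \frac{1}{2 \cdot 1}\right)} = \frac{1}{5825 + \left(2 + \frac{1}{2} \cdot 1\right)} = \frac{1}{5825 + \left(2 + \frac{1}{2}\right)} = \frac{1}{5825 + \frac{5}{2}} = \frac{1}{\frac{11655}{2}} = \frac{2}{11655}$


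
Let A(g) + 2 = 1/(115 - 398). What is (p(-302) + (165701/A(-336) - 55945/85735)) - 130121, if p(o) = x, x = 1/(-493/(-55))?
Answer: -1020099760920454/4793118057 ≈ -2.1283e+5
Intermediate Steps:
x = 55/493 (x = 1/(-493*(-1/55)) = 1/(493/55) = 55/493 ≈ 0.11156)
A(g) = -567/283 (A(g) = -2 + 1/(115 - 398) = -2 + 1/(-283) = -2 - 1/283 = -567/283)
p(o) = 55/493
(p(-302) + (165701/A(-336) - 55945/85735)) - 130121 = (55/493 + (165701/(-567/283) - 55945/85735)) - 130121 = (55/493 + (165701*(-283/567) - 55945*1/85735)) - 130121 = (55/493 + (-46893383/567 - 11189/17147)) - 130121 = (55/493 - 804087182464/9722349) - 130121 = -396414446225557/4793118057 - 130121 = -1020099760920454/4793118057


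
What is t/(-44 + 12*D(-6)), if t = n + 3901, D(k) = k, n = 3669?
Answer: -3785/58 ≈ -65.259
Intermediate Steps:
t = 7570 (t = 3669 + 3901 = 7570)
t/(-44 + 12*D(-6)) = 7570/(-44 + 12*(-6)) = 7570/(-44 - 72) = 7570/(-116) = 7570*(-1/116) = -3785/58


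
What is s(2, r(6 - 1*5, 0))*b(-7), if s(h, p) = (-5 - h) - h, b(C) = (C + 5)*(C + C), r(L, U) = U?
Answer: -252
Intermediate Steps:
b(C) = 2*C*(5 + C) (b(C) = (5 + C)*(2*C) = 2*C*(5 + C))
s(h, p) = -5 - 2*h
s(2, r(6 - 1*5, 0))*b(-7) = (-5 - 2*2)*(2*(-7)*(5 - 7)) = (-5 - 4)*(2*(-7)*(-2)) = -9*28 = -252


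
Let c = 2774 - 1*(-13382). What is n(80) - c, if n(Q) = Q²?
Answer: -9756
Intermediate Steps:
c = 16156 (c = 2774 + 13382 = 16156)
n(80) - c = 80² - 1*16156 = 6400 - 16156 = -9756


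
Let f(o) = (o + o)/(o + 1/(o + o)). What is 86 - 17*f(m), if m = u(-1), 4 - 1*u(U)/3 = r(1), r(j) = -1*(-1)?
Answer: 8510/163 ≈ 52.209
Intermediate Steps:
r(j) = 1
u(U) = 9 (u(U) = 12 - 3*1 = 12 - 3 = 9)
m = 9
f(o) = 2*o/(o + 1/(2*o)) (f(o) = (2*o)/(o + 1/(2*o)) = 2*o/(o + 1/(2*o)))
86 - 17*f(m) = 86 - 68*9²/(1 + 2*9²) = 86 - 68*81/(1 + 2*81) = 86 - 68*81/(1 + 162) = 86 - 68*81/163 = 86 - 17*324/163 = 86 - 5508/163 = 8510/163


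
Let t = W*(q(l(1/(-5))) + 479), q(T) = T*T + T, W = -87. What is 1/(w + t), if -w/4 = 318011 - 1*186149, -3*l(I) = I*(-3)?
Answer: -25/14227677 ≈ -1.7571e-6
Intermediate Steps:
l(I) = I (l(I) = -I*(-3)/3 = -(-1)*I = I)
q(T) = T + T**2 (q(T) = T**2 + T = T + T**2)
w = -527448 (w = -4*(318011 - 1*186149) = -4*(318011 - 186149) = -4*131862 = -527448)
t = -1041477/25 (t = -87*((1 + 1/(-5))/(-5) + 479) = -87*(-(1 - 1/5)/5 + 479) = -87*(-1/5*4/5 + 479) = -87*(-4/25 + 479) = -87*11971/25 = -1041477/25 ≈ -41659.)
1/(w + t) = 1/(-527448 - 1041477/25) = 1/(-14227677/25) = -25/14227677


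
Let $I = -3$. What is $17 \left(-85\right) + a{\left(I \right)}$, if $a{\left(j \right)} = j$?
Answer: $-1448$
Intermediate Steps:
$17 \left(-85\right) + a{\left(I \right)} = 17 \left(-85\right) - 3 = -1445 - 3 = -1448$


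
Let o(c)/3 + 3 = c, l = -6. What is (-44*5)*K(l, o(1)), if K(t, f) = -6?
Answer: 1320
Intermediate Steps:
o(c) = -9 + 3*c
(-44*5)*K(l, o(1)) = -44*5*(-6) = -220*(-6) = 1320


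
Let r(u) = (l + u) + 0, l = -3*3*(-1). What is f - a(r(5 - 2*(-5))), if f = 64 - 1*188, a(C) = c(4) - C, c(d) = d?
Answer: -104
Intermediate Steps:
l = 9 (l = -9*(-1) = 9)
r(u) = 9 + u (r(u) = (9 + u) + 0 = 9 + u)
a(C) = 4 - C
f = -124 (f = 64 - 188 = -124)
f - a(r(5 - 2*(-5))) = -124 - (4 - (9 + (5 - 2*(-5)))) = -124 - (4 - (9 + (5 + 10))) = -124 - (4 - (9 + 15)) = -124 - (4 - 1*24) = -124 - (4 - 24) = -124 - 1*(-20) = -124 + 20 = -104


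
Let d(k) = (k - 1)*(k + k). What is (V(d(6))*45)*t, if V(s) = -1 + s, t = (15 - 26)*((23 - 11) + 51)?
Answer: -1839915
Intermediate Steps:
d(k) = 2*k*(-1 + k) (d(k) = (-1 + k)*(2*k) = 2*k*(-1 + k))
t = -693 (t = -11*(12 + 51) = -11*63 = -693)
(V(d(6))*45)*t = ((-1 + 2*6*(-1 + 6))*45)*(-693) = ((-1 + 2*6*5)*45)*(-693) = ((-1 + 60)*45)*(-693) = (59*45)*(-693) = 2655*(-693) = -1839915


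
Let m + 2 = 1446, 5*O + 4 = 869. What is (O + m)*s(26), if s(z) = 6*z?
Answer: 252252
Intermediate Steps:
O = 173 (O = -⅘ + (⅕)*869 = -⅘ + 869/5 = 173)
m = 1444 (m = -2 + 1446 = 1444)
(O + m)*s(26) = (173 + 1444)*(6*26) = 1617*156 = 252252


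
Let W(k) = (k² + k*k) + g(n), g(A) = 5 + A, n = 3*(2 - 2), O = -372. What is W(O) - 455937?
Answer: -179164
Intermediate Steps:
n = 0 (n = 3*0 = 0)
W(k) = 5 + 2*k² (W(k) = (k² + k*k) + (5 + 0) = (k² + k²) + 5 = 2*k² + 5 = 5 + 2*k²)
W(O) - 455937 = (5 + 2*(-372)²) - 455937 = (5 + 2*138384) - 455937 = (5 + 276768) - 455937 = 276773 - 455937 = -179164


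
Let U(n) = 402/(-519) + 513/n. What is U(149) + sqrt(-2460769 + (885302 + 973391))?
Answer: 68783/25777 + 2*I*sqrt(150519) ≈ 2.6684 + 775.94*I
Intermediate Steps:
U(n) = -134/173 + 513/n (U(n) = 402*(-1/519) + 513/n = -134/173 + 513/n)
U(149) + sqrt(-2460769 + (885302 + 973391)) = (-134/173 + 513/149) + sqrt(-2460769 + (885302 + 973391)) = (-134/173 + 513*(1/149)) + sqrt(-2460769 + 1858693) = (-134/173 + 513/149) + sqrt(-602076) = 68783/25777 + 2*I*sqrt(150519)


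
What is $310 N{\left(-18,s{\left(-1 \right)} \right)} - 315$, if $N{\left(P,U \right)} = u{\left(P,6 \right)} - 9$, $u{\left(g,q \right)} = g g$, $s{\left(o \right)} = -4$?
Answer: $97335$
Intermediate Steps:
$u{\left(g,q \right)} = g^{2}$
$N{\left(P,U \right)} = -9 + P^{2}$ ($N{\left(P,U \right)} = P^{2} - 9 = -9 + P^{2}$)
$310 N{\left(-18,s{\left(-1 \right)} \right)} - 315 = 310 \left(-9 + \left(-18\right)^{2}\right) - 315 = 310 \left(-9 + 324\right) - 315 = 310 \cdot 315 - 315 = 97650 - 315 = 97335$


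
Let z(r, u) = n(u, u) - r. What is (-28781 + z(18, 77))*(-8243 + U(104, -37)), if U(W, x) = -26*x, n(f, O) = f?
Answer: 209124882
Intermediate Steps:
z(r, u) = u - r
(-28781 + z(18, 77))*(-8243 + U(104, -37)) = (-28781 + (77 - 1*18))*(-8243 - 26*(-37)) = (-28781 + (77 - 18))*(-8243 + 962) = (-28781 + 59)*(-7281) = -28722*(-7281) = 209124882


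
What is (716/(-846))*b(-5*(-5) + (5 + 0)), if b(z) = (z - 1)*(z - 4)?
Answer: -269932/423 ≈ -638.14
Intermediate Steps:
b(z) = (-1 + z)*(-4 + z)
(716/(-846))*b(-5*(-5) + (5 + 0)) = (716/(-846))*(4 + (-5*(-5) + (5 + 0))² - 5*(-5*(-5) + (5 + 0))) = (716*(-1/846))*(4 + (25 + 5)² - 5*(25 + 5)) = -358*(4 + 30² - 5*30)/423 = -358*(4 + 900 - 150)/423 = -358/423*754 = -269932/423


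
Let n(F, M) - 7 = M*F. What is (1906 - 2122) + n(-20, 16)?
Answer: -529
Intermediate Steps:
n(F, M) = 7 + F*M (n(F, M) = 7 + M*F = 7 + F*M)
(1906 - 2122) + n(-20, 16) = (1906 - 2122) + (7 - 20*16) = -216 + (7 - 320) = -216 - 313 = -529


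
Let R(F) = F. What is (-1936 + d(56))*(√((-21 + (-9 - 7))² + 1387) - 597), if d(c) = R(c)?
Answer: 1122360 - 3760*√689 ≈ 1.0237e+6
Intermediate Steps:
d(c) = c
(-1936 + d(56))*(√((-21 + (-9 - 7))² + 1387) - 597) = (-1936 + 56)*(√((-21 + (-9 - 7))² + 1387) - 597) = -1880*(√((-21 - 16)² + 1387) - 597) = -1880*(√((-37)² + 1387) - 597) = -1880*(√(1369 + 1387) - 597) = -1880*(√2756 - 597) = -1880*(2*√689 - 597) = -1880*(-597 + 2*√689) = 1122360 - 3760*√689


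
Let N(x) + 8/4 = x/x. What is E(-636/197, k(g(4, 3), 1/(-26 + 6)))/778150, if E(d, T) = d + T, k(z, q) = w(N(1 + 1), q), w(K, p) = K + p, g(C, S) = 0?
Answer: -16857/3065911000 ≈ -5.4982e-6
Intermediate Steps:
N(x) = -1 (N(x) = -2 + x/x = -2 + 1 = -1)
k(z, q) = -1 + q
E(d, T) = T + d
E(-636/197, k(g(4, 3), 1/(-26 + 6)))/778150 = ((-1 + 1/(-26 + 6)) - 636/197)/778150 = ((-1 + 1/(-20)) - 636*1/197)*(1/778150) = ((-1 - 1/20) - 636/197)*(1/778150) = (-21/20 - 636/197)*(1/778150) = -16857/3940*1/778150 = -16857/3065911000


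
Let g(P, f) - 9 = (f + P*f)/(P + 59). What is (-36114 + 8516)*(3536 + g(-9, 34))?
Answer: -2442119422/25 ≈ -9.7685e+7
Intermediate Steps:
g(P, f) = 9 + (f + P*f)/(59 + P) (g(P, f) = 9 + (f + P*f)/(P + 59) = 9 + (f + P*f)/(59 + P))
(-36114 + 8516)*(3536 + g(-9, 34)) = (-36114 + 8516)*(3536 + (531 + 34 + 9*(-9) - 9*34)/(59 - 9)) = -27598*(3536 + (531 + 34 - 81 - 306)/50) = -27598*(3536 + (1/50)*178) = -27598*(3536 + 89/25) = -27598*88489/25 = -2442119422/25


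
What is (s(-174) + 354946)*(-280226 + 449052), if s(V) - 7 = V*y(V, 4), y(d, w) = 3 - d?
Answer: 54725792030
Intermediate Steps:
s(V) = 7 + V*(3 - V)
(s(-174) + 354946)*(-280226 + 449052) = ((7 - 1*(-174)*(-3 - 174)) + 354946)*(-280226 + 449052) = ((7 - 1*(-174)*(-177)) + 354946)*168826 = ((7 - 30798) + 354946)*168826 = (-30791 + 354946)*168826 = 324155*168826 = 54725792030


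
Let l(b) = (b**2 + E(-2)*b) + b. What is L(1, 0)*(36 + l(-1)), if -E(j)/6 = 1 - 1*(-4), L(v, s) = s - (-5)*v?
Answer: 330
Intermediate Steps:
L(v, s) = s + 5*v
E(j) = -30 (E(j) = -6*(1 - 1*(-4)) = -6*(1 + 4) = -6*5 = -30)
l(b) = b**2 - 29*b (l(b) = (b**2 - 30*b) + b = b**2 - 29*b)
L(1, 0)*(36 + l(-1)) = (0 + 5*1)*(36 - (-29 - 1)) = (0 + 5)*(36 - 1*(-30)) = 5*(36 + 30) = 5*66 = 330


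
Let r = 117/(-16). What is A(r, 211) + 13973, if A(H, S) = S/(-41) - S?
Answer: 564031/41 ≈ 13757.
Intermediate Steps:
r = -117/16 (r = 117*(-1/16) = -117/16 ≈ -7.3125)
A(H, S) = -42*S/41 (A(H, S) = S*(-1/41) - S = -S/41 - S = -42*S/41)
A(r, 211) + 13973 = -42/41*211 + 13973 = -8862/41 + 13973 = 564031/41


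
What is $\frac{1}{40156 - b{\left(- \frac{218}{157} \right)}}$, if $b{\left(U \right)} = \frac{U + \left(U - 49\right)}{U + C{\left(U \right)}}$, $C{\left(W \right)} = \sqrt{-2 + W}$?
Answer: $\frac{5260591366}{211173211642705} + \frac{16258 i \sqrt{20881}}{211173211642705} \approx 2.4911 \cdot 10^{-5} + 1.1125 \cdot 10^{-8} i$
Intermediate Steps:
$b{\left(U \right)} = \frac{-49 + 2 U}{U + \sqrt{-2 + U}}$ ($b{\left(U \right)} = \frac{U + \left(U - 49\right)}{U + \sqrt{-2 + U}} = \frac{U + \left(-49 + U\right)}{U + \sqrt{-2 + U}} = \frac{-49 + 2 U}{U + \sqrt{-2 + U}}$)
$\frac{1}{40156 - b{\left(- \frac{218}{157} \right)}} = \frac{1}{40156 - \frac{-49 + 2 \left(- \frac{218}{157}\right)}{- \frac{218}{157} + \sqrt{-2 - \frac{218}{157}}}} = \frac{1}{40156 - \frac{-49 - \frac{436}{157}}{- \frac{218}{157} + \sqrt{- \frac{532}{157}}}} = \frac{1}{40156 - \frac{1}{- \frac{218}{157} + \frac{2 i \sqrt{20881}}{157}} \left(- \frac{8129}{157}\right)} = \frac{1}{40156 - - \frac{8129}{157 \left(- \frac{218}{157} + \frac{2 i \sqrt{20881}}{157}\right)}} = \frac{1}{40156 + \frac{8129}{157 \left(- \frac{218}{157} + \frac{2 i \sqrt{20881}}{157}\right)}}$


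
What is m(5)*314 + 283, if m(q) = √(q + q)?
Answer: 283 + 314*√10 ≈ 1276.0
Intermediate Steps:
m(q) = √2*√q (m(q) = √(2*q) = √2*√q)
m(5)*314 + 283 = (√2*√5)*314 + 283 = √10*314 + 283 = 314*√10 + 283 = 283 + 314*√10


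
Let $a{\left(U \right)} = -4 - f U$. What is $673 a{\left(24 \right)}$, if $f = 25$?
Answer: $-406492$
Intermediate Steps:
$a{\left(U \right)} = -4 - 25 U$
$673 a{\left(24 \right)} = 673 \left(-4 - 600\right) = 673 \left(-604\right) = -406492$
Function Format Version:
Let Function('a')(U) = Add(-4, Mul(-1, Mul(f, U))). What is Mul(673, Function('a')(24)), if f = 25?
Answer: -406492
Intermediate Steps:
Function('a')(U) = Add(-4, Mul(-25, U)) (Function('a')(U) = Add(-4, Mul(-1, Mul(25, U))) = Add(-4, Mul(-25, U)))
Mul(673, Function('a')(24)) = Mul(673, Add(-4, Mul(-25, 24))) = Mul(673, Add(-4, -600)) = Mul(673, -604) = -406492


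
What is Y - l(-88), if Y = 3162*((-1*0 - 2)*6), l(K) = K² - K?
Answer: -45776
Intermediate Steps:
Y = -37944 (Y = 3162*((0 - 2)*6) = 3162*(-2*6) = 3162*(-12) = -37944)
Y - l(-88) = -37944 - (-88)*(-1 - 88) = -37944 - (-88)*(-89) = -37944 - 1*7832 = -37944 - 7832 = -45776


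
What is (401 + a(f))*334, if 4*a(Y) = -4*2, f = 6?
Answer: 133266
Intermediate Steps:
a(Y) = -2 (a(Y) = (-4*2)/4 = (¼)*(-8) = -2)
(401 + a(f))*334 = (401 - 2)*334 = 399*334 = 133266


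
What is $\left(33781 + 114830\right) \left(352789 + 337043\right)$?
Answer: $102516623352$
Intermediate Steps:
$\left(33781 + 114830\right) \left(352789 + 337043\right) = 148611 \cdot 689832 = 102516623352$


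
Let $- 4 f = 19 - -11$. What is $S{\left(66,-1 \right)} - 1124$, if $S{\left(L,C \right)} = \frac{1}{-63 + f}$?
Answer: $- \frac{158486}{141} \approx -1124.0$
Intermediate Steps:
$f = - \frac{15}{2}$ ($f = - \frac{19 - -11}{4} = - \frac{19 + 11}{4} = \left(- \frac{1}{4}\right) 30 = - \frac{15}{2} \approx -7.5$)
$S{\left(L,C \right)} = - \frac{2}{141}$ ($S{\left(L,C \right)} = \frac{1}{-63 - \frac{15}{2}} = \frac{1}{- \frac{141}{2}} = - \frac{2}{141}$)
$S{\left(66,-1 \right)} - 1124 = - \frac{2}{141} - 1124 = - \frac{158486}{141}$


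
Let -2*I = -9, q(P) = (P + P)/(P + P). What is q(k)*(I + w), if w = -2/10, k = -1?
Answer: 43/10 ≈ 4.3000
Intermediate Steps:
q(P) = 1 (q(P) = (2*P)/((2*P)) = (2*P)*(1/(2*P)) = 1)
I = 9/2 (I = -½*(-9) = 9/2 ≈ 4.5000)
w = -⅕ (w = -2*⅒ = -⅕ ≈ -0.20000)
q(k)*(I + w) = 1*(9/2 - ⅕) = 1*(43/10) = 43/10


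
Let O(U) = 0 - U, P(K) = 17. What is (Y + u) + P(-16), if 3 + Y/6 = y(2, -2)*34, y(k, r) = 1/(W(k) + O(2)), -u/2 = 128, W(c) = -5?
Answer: -2003/7 ≈ -286.14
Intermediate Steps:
u = -256 (u = -2*128 = -256)
O(U) = -U
y(k, r) = -⅐ (y(k, r) = 1/(-5 - 1*2) = 1/(-5 - 2) = 1/(-7) = -⅐)
Y = -330/7 (Y = -18 + 6*(-⅐*34) = -18 + 6*(-34/7) = -18 - 204/7 = -330/7 ≈ -47.143)
(Y + u) + P(-16) = (-330/7 - 256) + 17 = -2122/7 + 17 = -2003/7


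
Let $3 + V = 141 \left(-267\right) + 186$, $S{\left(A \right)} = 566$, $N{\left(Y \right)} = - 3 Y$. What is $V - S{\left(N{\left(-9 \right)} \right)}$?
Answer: $-38030$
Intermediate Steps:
$V = -37464$ ($V = -3 + \left(141 \left(-267\right) + 186\right) = -3 + \left(-37647 + 186\right) = -3 - 37461 = -37464$)
$V - S{\left(N{\left(-9 \right)} \right)} = -37464 - 566 = -38030$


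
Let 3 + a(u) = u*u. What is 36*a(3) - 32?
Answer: 184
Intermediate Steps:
a(u) = -3 + u**2 (a(u) = -3 + u*u = -3 + u**2)
36*a(3) - 32 = 36*(-3 + 3**2) - 32 = 36*(-3 + 9) - 32 = 36*6 - 32 = 216 - 32 = 184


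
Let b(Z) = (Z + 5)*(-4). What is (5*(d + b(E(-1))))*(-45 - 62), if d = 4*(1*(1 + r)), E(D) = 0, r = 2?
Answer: 4280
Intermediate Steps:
b(Z) = -20 - 4*Z (b(Z) = (5 + Z)*(-4) = -20 - 4*Z)
d = 12 (d = 4*(1*(1 + 2)) = 4*(1*3) = 4*3 = 12)
(5*(d + b(E(-1))))*(-45 - 62) = (5*(12 + (-20 - 4*0)))*(-45 - 62) = (5*(12 + (-20 + 0)))*(-107) = (5*(12 - 20))*(-107) = (5*(-8))*(-107) = -40*(-107) = 4280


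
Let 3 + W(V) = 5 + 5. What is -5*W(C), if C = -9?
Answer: -35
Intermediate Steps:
W(V) = 7 (W(V) = -3 + (5 + 5) = -3 + 10 = 7)
-5*W(C) = -5*7 = -35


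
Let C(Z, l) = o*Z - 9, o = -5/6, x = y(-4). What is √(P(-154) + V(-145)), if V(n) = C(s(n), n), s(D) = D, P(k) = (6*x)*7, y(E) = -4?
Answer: I*√2022/6 ≈ 7.4944*I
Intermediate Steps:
x = -4
o = -⅚ (o = -5*⅙ = -⅚ ≈ -0.83333)
P(k) = -168 (P(k) = (6*(-4))*7 = -24*7 = -168)
C(Z, l) = -9 - 5*Z/6 (C(Z, l) = -5*Z/6 - 9 = -9 - 5*Z/6)
V(n) = -9 - 5*n/6
√(P(-154) + V(-145)) = √(-168 + (-9 - ⅚*(-145))) = √(-168 + (-9 + 725/6)) = √(-168 + 671/6) = √(-337/6) = I*√2022/6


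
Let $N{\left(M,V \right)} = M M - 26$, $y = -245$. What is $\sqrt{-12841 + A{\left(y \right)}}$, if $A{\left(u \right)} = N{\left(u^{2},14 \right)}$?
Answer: $\sqrt{3602987758} \approx 60025.0$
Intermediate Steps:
$N{\left(M,V \right)} = -26 + M^{2}$ ($N{\left(M,V \right)} = M^{2} - 26 = -26 + M^{2}$)
$A{\left(u \right)} = -26 + u^{4}$ ($A{\left(u \right)} = -26 + \left(u^{2}\right)^{2} = -26 + u^{4}$)
$\sqrt{-12841 + A{\left(y \right)}} = \sqrt{-12841 - \left(26 - \left(-245\right)^{4}\right)} = \sqrt{-12841 + \left(-26 + 3603000625\right)} = \sqrt{-12841 + 3603000599} = \sqrt{3602987758}$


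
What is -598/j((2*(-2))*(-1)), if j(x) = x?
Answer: -299/2 ≈ -149.50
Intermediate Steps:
-598/j((2*(-2))*(-1)) = -598/((2*(-2))*(-1)) = -598/((-4*(-1))) = -598/4 = -598*¼ = -299/2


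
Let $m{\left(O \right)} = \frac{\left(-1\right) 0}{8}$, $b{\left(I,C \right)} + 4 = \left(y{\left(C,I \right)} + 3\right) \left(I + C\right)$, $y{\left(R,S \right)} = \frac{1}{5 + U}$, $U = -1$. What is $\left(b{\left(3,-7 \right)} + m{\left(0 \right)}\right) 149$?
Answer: $-2533$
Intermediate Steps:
$y{\left(R,S \right)} = \frac{1}{4}$ ($y{\left(R,S \right)} = \frac{1}{5 - 1} = \frac{1}{4}$)
$b{\left(I,C \right)} = -4 + \frac{13 C}{4} + \frac{13 I}{4}$ ($b{\left(I,C \right)} = -4 + \left(\frac{1}{4} + 3\right) \left(I + C\right) = -4 + \frac{13 \left(C + I\right)}{4} = -4 + \left(\frac{13 C}{4} + \frac{13 I}{4}\right) = -4 + \frac{13 C}{4} + \frac{13 I}{4}$)
$m{\left(O \right)} = 0$ ($m{\left(O \right)} = 0 \cdot \frac{1}{8} = 0$)
$\left(b{\left(3,-7 \right)} + m{\left(0 \right)}\right) 149 = \left(\left(-4 + \frac{13}{4} \left(-7\right) + \frac{13}{4} \cdot 3\right) + 0\right) 149 = \left(\left(-4 - \frac{91}{4} + \frac{39}{4}\right) + 0\right) 149 = \left(-17 + 0\right) 149 = \left(-17\right) 149 = -2533$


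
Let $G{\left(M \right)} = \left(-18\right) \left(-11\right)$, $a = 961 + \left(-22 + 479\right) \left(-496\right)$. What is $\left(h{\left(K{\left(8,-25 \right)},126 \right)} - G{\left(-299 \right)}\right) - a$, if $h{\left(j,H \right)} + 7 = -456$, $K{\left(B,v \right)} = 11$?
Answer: $225050$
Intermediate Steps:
$h{\left(j,H \right)} = -463$ ($h{\left(j,H \right)} = -7 - 456 = -463$)
$a = -225711$ ($a = 961 + 457 \left(-496\right) = 961 - 226672 = -225711$)
$G{\left(M \right)} = 198$
$\left(h{\left(K{\left(8,-25 \right)},126 \right)} - G{\left(-299 \right)}\right) - a = \left(-463 - 198\right) - -225711 = \left(-463 - 198\right) + 225711 = -661 + 225711 = 225050$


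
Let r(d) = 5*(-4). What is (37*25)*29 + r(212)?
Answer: 26805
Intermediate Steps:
r(d) = -20
(37*25)*29 + r(212) = (37*25)*29 - 20 = 925*29 - 20 = 26825 - 20 = 26805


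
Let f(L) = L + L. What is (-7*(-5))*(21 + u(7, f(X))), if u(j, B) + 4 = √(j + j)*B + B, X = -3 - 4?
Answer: 105 - 490*√14 ≈ -1728.4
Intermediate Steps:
X = -7
f(L) = 2*L
u(j, B) = -4 + B + B*√2*√j (u(j, B) = -4 + (√(j + j)*B + B) = -4 + (√(2*j)*B + B) = -4 + ((√2*√j)*B + B) = -4 + (B*√2*√j + B) = -4 + (B + B*√2*√j) = -4 + B + B*√2*√j)
(-7*(-5))*(21 + u(7, f(X))) = (-7*(-5))*(21 + (-4 + 2*(-7) + (2*(-7))*√2*√7)) = 35*(21 + (-4 - 14 - 14*√2*√7)) = 35*(21 + (-4 - 14 - 14*√14)) = 35*(21 + (-18 - 14*√14)) = 35*(3 - 14*√14) = 105 - 490*√14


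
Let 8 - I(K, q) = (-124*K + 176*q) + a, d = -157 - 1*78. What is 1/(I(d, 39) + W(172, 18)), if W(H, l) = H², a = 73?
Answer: -1/6485 ≈ -0.00015420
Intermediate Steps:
d = -235 (d = -157 - 78 = -235)
I(K, q) = -65 - 176*q + 124*K (I(K, q) = 8 - ((-124*K + 176*q) + 73) = 8 - (73 - 124*K + 176*q) = 8 + (-73 - 176*q + 124*K) = -65 - 176*q + 124*K)
1/(I(d, 39) + W(172, 18)) = 1/((-65 - 176*39 + 124*(-235)) + 172²) = 1/((-65 - 6864 - 29140) + 29584) = 1/(-36069 + 29584) = 1/(-6485) = -1/6485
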